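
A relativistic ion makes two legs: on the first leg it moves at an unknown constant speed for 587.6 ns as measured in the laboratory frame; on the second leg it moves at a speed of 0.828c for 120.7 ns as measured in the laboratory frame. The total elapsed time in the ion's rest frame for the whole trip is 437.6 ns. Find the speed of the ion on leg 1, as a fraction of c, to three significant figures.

Leg 1: speed unknown; τ_1 = 587.6/γ_1.
Leg 2: γ = 1/√(1 − 0.828²) = 1/√0.3144 = 1.783; τ_2 = 120.7/1.783 = 67.68 ns.
Total proper time: τ_1 + 67.68 = 437.6, so τ_1 = 437.6 − 67.68 = 369.9 ns.
γ_1 = 587.6/369.9 = 1.588; β = √(1 − 1/γ²) = √0.6037.

β = 0.777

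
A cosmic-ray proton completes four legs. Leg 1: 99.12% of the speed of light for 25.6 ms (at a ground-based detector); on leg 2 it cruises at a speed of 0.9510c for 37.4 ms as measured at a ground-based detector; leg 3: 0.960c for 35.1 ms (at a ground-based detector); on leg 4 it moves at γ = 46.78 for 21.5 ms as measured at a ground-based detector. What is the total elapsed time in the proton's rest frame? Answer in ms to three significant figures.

τ = 25.2 ms

Leg 1: β = 0.9912; γ = 1/√(1 − 0.9912²) = 1/√0.01752 = 7.554; τ_1 = 25.6/7.554 = 3.389 ms.
Leg 2: γ = 1/√(1 − 0.9510²) = 1/√0.09560 = 3.234; τ_2 = 37.4/3.234 = 11.56 ms.
Leg 3: γ = 1/√(1 − 0.960²) = 25/7 ≈ 3.571; τ_3 = 35.1/3.571 = 9.828 ms.
Leg 4: γ = 46.78; τ_4 = 21.5/46.78 = 0.4596 ms.
Total: 3.389 + 11.56 + 9.828 + 0.4596 ms.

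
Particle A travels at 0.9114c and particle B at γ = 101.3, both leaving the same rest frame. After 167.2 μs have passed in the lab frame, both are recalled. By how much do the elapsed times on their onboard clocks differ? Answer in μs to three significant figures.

|τ_A − τ_B| = 67.2 μs

A: γ = 1/√(1 − 0.9114²) = 1/√0.1694 = 2.430; τ_A = 167.2/2.430 = 68.81 μs.
B: γ = 101.3; τ_B = 167.2/101.3 = 1.651 μs.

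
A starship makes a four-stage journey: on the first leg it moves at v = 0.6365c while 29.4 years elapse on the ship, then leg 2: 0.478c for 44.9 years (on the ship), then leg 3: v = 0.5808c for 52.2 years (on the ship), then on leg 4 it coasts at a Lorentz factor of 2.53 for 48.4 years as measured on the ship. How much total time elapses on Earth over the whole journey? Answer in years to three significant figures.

Δt = 276 years

Leg 1: γ = 1/√(1 − 0.6365²) = 1/√0.5949 = 1.297; Δt_1 = 1.297 × 29.4 = 38.12 years.
Leg 2: γ = 1/√(1 − 0.478²) = 1/√0.7715 = 1.138; Δt_2 = 1.138 × 44.9 = 51.12 years.
Leg 3: γ = 1/√(1 − 0.5808²) = 1/√0.6627 = 1.228; Δt_3 = 1.228 × 52.2 = 64.12 years.
Leg 4: γ = 2.53; Δt_4 = 2.530 × 48.4 = 122.5 years.
Total: 38.12 + 51.12 + 64.12 + 122.5 years.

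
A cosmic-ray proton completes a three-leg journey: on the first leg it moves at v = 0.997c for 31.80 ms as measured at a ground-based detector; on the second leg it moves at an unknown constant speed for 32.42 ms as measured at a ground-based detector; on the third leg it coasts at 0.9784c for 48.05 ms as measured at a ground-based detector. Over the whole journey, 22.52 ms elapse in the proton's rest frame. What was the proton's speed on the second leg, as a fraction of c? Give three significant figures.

Leg 1: γ = 1/√(1 − 0.997²) = 1/√0.005991 = 12.92; τ_1 = 31.80/12.92 = 2.461 ms.
Leg 2: speed unknown; τ_2 = 32.42/γ_2.
Leg 3: γ = 1/√(1 − 0.9784²) = 1/√0.04273 = 4.837; τ_3 = 48.05/4.837 = 9.933 ms.
Total proper time: 2.461 + τ_2 + 9.933 = 22.52, so τ_2 = 22.52 − 12.39 = 10.13 ms.
γ_2 = 32.42/10.13 = 3.202; β = √(1 − 1/γ²) = √0.9025.

β = 0.950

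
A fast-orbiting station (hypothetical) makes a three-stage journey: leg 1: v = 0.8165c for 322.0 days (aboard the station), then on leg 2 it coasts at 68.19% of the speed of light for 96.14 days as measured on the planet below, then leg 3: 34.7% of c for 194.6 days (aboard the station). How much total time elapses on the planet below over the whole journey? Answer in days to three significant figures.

Δt = 861 days

Leg 1: γ = 1/√(1 − 0.8165²) = 1/√0.3333 = 1.732; Δt_1 = 1.732 × 322.0 = 557.7 days.
Leg 2: 96.14 days is already measured on the planet below.
Leg 3: β = 0.347; γ = 1/√(1 − 0.347²) = 1/√0.8796 = 1.066; Δt_3 = 1.066 × 194.6 = 207.5 days.
Total: 557.7 + 96.14 + 207.5 days.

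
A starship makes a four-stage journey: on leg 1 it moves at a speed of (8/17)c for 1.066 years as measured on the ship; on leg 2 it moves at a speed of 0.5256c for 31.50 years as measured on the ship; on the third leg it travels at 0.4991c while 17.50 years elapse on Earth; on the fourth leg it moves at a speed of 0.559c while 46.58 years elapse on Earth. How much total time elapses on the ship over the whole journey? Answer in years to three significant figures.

Leg 1: 1.066 years is already measured on the ship.
Leg 2: 31.50 years is already measured on the ship.
Leg 3: γ = 1/√(1 − 0.4991²) = 1/√0.7509 = 1.154; τ_3 = 17.50/1.154 = 15.16 years.
Leg 4: γ = 1/√(1 − 0.559²) = 1/√0.6875 = 1.206; τ_4 = 46.58/1.206 = 38.62 years.
Total: 1.066 + 31.50 + 15.16 + 38.62 years.

τ = 86.4 years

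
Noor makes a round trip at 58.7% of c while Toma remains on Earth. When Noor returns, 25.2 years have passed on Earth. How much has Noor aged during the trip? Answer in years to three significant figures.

τ = 20.4 years

β = 0.587; γ = 1/√(1 − 0.587²) = 1/√0.6554 = 1.235
Noor's clock measures proper time along the trip: τ = Δt/γ = 25.2/1.235 years.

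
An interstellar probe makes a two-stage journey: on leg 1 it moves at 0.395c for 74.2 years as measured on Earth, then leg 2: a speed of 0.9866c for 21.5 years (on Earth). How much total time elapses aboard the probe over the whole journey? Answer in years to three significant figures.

τ = 71.7 years

Leg 1: γ = 1/√(1 − 0.395²) = 1/√0.8440 = 1.089; τ_1 = 74.2/1.089 = 68.17 years.
Leg 2: γ = 1/√(1 − 0.9866²) = 1/√0.02662 = 6.129; τ_2 = 21.5/6.129 = 3.508 years.
Total: 68.17 + 3.508 years.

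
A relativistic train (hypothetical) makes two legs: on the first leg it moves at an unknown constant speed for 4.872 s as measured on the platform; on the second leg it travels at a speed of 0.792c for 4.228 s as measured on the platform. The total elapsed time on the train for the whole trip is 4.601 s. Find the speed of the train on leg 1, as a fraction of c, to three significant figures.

β = 0.910

Leg 1: speed unknown; τ_1 = 4.872/γ_1.
Leg 2: γ = 1/√(1 − 0.792²) = 1/√0.3727 = 1.638; τ_2 = 4.228/1.638 = 2.581 s.
Total proper time: τ_1 + 2.581 = 4.601, so τ_1 = 4.601 − 2.581 = 2.020 s.
γ_1 = 4.872/2.020 = 2.412; β = √(1 − 1/γ²) = √0.8281.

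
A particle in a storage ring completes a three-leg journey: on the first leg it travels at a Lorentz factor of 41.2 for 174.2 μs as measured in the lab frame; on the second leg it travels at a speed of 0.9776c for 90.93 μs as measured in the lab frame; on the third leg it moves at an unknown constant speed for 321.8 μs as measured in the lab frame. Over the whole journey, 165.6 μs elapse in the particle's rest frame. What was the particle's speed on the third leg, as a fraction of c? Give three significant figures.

Leg 1: γ = 41.2; τ_1 = 174.2/41.20 = 4.228 μs.
Leg 2: γ = 1/√(1 − 0.9776²) = 1/√0.04430 = 4.751; τ_2 = 90.93/4.751 = 19.14 μs.
Leg 3: speed unknown; τ_3 = 321.8/γ_3.
Total proper time: 4.228 + 19.14 + τ_3 = 165.6, so τ_3 = 165.6 − 23.37 = 142.2 μs.
γ_3 = 321.8/142.2 = 2.262; β = √(1 − 1/γ²) = √0.8046.

β = 0.897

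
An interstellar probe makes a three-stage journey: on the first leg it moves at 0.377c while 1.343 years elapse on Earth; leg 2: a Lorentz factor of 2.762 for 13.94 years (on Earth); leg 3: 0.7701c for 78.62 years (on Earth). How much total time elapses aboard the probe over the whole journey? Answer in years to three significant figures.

τ = 56.4 years

Leg 1: γ = 1/√(1 − 0.377²) = 1/√0.8579 = 1.080; τ_1 = 1.343/1.080 = 1.244 years.
Leg 2: γ = 2.762; τ_2 = 13.94/2.762 = 5.047 years.
Leg 3: γ = 1/√(1 − 0.7701²) = 1/√0.4069 = 1.568; τ_3 = 78.62/1.568 = 50.15 years.
Total: 1.244 + 5.047 + 50.15 years.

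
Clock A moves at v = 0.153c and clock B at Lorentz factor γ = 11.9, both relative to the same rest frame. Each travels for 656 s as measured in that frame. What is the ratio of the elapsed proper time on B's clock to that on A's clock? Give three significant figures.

A: γ = 1/√(1 − 0.153²) = 1/√0.9766 = 1.012. B: γ = 11.9.
τ_A/τ_B = γ_B/γ_A = 11.90/1.012 = 11.76, so τ_B/τ_A = 0.08503.

τ_B/τ_A = 0.0850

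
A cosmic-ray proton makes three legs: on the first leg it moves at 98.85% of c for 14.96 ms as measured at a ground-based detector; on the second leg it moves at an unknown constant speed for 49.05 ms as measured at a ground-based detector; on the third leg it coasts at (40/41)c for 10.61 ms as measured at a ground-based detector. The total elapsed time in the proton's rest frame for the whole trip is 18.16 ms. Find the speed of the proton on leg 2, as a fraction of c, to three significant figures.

β = 0.961

Leg 1: β = 0.9885; γ = 1/√(1 − 0.9885²) = 1/√0.02287 = 6.613; τ_1 = 14.96/6.613 = 2.262 ms.
Leg 2: speed unknown; τ_2 = 49.05/γ_2.
Leg 3: γ = 1/√(1 − (40/41)²) = 41/9 ≈ 4.556; τ_3 = 10.61/4.556 = 2.329 ms.
Total proper time: 2.262 + τ_2 + 2.329 = 18.16, so τ_2 = 18.16 − 4.591 = 13.57 ms.
γ_2 = 49.05/13.57 = 3.615; β = √(1 − 1/γ²) = √0.9235.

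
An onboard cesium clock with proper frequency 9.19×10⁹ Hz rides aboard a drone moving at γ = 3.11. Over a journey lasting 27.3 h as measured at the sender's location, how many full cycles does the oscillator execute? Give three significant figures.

γ = 3.11
The oscillator's own cycle count is N = f × τ where τ is the proper time aboard the drone. τ = Δt/γ = 27.3/3.110 = 8.778 h = 3.160×10⁴ s.
N = 9.19×10⁹ × 3.160×10⁴ = 2.904×10¹⁴.

N = 2.90×10¹⁴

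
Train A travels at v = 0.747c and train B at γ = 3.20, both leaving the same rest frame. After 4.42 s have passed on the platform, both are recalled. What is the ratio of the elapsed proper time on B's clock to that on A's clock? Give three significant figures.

A: γ = 1/√(1 − 0.747²) = 1/√0.4420 = 1.504. B: γ = 3.20.
τ_A/τ_B = γ_B/γ_A = 3.200/1.504 = 2.127, so τ_B/τ_A = 0.4700.

τ_B/τ_A = 0.470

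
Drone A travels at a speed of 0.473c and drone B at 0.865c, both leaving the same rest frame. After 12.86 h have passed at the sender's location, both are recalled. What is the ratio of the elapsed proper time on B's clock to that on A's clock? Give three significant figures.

τ_B/τ_A = 0.570

A: γ = 1/√(1 − 0.473²) = 1/√0.7763 = 1.135. B: γ = 1/√(1 − 0.865²) = 1/√0.2518 = 1.993.
τ_A/τ_B = γ_B/γ_A = 1.993/1.135 = 1.756, so τ_B/τ_A = 0.5695.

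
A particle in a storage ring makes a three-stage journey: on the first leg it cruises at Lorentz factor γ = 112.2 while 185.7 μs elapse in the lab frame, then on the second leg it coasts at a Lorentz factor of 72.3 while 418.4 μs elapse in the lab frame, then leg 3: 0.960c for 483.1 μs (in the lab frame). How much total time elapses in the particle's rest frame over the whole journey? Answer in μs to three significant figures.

τ = 143 μs

Leg 1: γ = 112.2; τ_1 = 185.7/112.2 = 1.655 μs.
Leg 2: γ = 72.3; τ_2 = 418.4/72.30 = 5.787 μs.
Leg 3: γ = 1/√(1 − 0.960²) = 25/7 ≈ 3.571; τ_3 = 483.1/3.571 = 135.3 μs.
Total: 1.655 + 5.787 + 135.3 μs.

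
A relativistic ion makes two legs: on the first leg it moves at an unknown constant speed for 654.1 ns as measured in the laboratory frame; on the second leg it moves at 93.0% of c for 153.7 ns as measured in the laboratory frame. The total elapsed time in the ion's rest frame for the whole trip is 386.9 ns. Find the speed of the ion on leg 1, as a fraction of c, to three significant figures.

β = 0.863

Leg 1: speed unknown; τ_1 = 654.1/γ_1.
Leg 2: β = 0.930; γ = 1/√(1 − 0.930²) = 1/√0.1351 = 2.721; τ_2 = 153.7/2.721 = 56.49 ns.
Total proper time: τ_1 + 56.49 = 386.9, so τ_1 = 386.9 − 56.49 = 330.4 ns.
γ_1 = 654.1/330.4 = 1.980; β = √(1 − 1/γ²) = √0.7448.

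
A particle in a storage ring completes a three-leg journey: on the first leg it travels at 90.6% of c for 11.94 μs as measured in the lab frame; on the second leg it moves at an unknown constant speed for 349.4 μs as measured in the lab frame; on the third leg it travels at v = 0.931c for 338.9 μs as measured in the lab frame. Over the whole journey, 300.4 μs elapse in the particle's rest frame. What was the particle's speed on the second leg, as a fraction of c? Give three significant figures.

Leg 1: β = 0.906; γ = 1/√(1 − 0.906²) = 1/√0.1792 = 2.363; τ_1 = 11.94/2.363 = 5.054 μs.
Leg 2: speed unknown; τ_2 = 349.4/γ_2.
Leg 3: γ = 1/√(1 − 0.931²) = 1/√0.1332 = 2.740; τ_3 = 338.9/2.740 = 123.7 μs.
Total proper time: 5.054 + τ_2 + 123.7 = 300.4, so τ_2 = 300.4 − 128.8 = 171.6 μs.
γ_2 = 349.4/171.6 = 2.036; β = √(1 − 1/γ²) = √0.7587.

β = 0.871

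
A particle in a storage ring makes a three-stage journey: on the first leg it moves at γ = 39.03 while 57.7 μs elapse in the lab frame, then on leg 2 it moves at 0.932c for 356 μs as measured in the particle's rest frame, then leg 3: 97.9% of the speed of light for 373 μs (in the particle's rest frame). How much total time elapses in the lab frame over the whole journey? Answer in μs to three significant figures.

Δt = 2870 μs

Leg 1: 57.7 μs is already measured in the lab frame.
Leg 2: γ = 1/√(1 − 0.932²) = 1/√0.1314 = 2.759; Δt_2 = 2.759 × 356 = 982.2 μs.
Leg 3: β = 0.979; γ = 1/√(1 − 0.979²) = 1/√0.04156 = 4.905; Δt_3 = 4.905 × 373 = 1830 μs.
Total: 57.70 + 982.2 + 1830 μs.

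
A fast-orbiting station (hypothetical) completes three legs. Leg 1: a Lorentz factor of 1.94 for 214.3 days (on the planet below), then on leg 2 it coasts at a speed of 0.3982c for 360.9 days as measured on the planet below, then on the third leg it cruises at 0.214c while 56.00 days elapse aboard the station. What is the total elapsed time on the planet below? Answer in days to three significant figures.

Leg 1: 214.3 days is already measured on the planet below.
Leg 2: 360.9 days is already measured on the planet below.
Leg 3: γ = 1/√(1 − 0.214²) = 1/√0.9542 = 1.024; Δt_3 = 1.024 × 56.00 = 57.33 days.
Total: 214.3 + 360.9 + 57.33 days.

Δt = 633 days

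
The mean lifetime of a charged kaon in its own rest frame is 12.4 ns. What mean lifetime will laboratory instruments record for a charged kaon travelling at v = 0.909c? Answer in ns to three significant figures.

Δt = 29.8 ns

γ = 1/√(1 − 0.909²) = 1/√0.1737 = 2.399
The rest-frame lifetime is the proper time; the lab measures the dilated interval Δt = γτ₀ = 2.399 × 12.4 ns.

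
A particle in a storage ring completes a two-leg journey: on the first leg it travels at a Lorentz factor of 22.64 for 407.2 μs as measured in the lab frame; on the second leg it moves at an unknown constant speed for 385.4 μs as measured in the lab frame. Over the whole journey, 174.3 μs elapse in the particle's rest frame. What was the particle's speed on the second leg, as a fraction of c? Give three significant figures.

β = 0.914

Leg 1: γ = 22.64; τ_1 = 407.2/22.64 = 17.99 μs.
Leg 2: speed unknown; τ_2 = 385.4/γ_2.
Total proper time: 17.99 + τ_2 = 174.3, so τ_2 = 174.3 − 17.99 = 156.3 μs.
γ_2 = 385.4/156.3 = 2.466; β = √(1 − 1/γ²) = √0.8355.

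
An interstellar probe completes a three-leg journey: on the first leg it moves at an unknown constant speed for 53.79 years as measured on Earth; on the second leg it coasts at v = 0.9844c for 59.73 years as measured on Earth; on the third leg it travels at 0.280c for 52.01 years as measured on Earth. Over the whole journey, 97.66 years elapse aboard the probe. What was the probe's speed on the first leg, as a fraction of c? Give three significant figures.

Leg 1: speed unknown; τ_1 = 53.79/γ_1.
Leg 2: γ = 1/√(1 − 0.9844²) = 1/√0.03096 = 5.684; τ_2 = 59.73/5.684 = 10.51 years.
Leg 3: γ = 1/√(1 − 0.280²) = 25/24 ≈ 1.042; τ_3 = 52.01/1.042 = 49.93 years.
Total proper time: τ_1 + 10.51 + 49.93 = 97.66, so τ_1 = 97.66 − 60.44 = 37.22 years.
γ_1 = 53.79/37.22 = 1.445; β = √(1 − 1/γ²) = √0.5212.

β = 0.722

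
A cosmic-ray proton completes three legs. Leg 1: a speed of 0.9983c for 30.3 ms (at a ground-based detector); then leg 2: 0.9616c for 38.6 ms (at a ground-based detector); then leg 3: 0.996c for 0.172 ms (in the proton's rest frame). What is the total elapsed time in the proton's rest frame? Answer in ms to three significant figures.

Leg 1: γ = 1/√(1 − 0.9983²) = 1/√0.003397 = 17.16; τ_1 = 30.3/17.16 = 1.766 ms.
Leg 2: γ = 1/√(1 − 0.9616²) = 1/√0.07533 = 3.644; τ_2 = 38.6/3.644 = 10.59 ms.
Leg 3: 0.172 ms is already measured in the proton's rest frame.
Total: 1.766 + 10.59 + 0.1720 ms.

τ = 12.5 ms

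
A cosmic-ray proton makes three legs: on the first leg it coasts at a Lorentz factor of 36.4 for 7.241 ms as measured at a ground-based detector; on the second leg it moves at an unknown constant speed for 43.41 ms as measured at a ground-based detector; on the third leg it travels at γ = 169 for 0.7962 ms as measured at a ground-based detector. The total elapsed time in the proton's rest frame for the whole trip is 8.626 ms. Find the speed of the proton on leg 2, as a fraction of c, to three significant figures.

Leg 1: γ = 36.4; τ_1 = 7.241/36.40 = 0.1989 ms.
Leg 2: speed unknown; τ_2 = 43.41/γ_2.
Leg 3: γ = 169; τ_3 = 0.7962/169.0 = 0.004711 ms.
Total proper time: 0.1989 + τ_2 + 0.004711 = 8.626, so τ_2 = 8.626 − 0.2036 = 8.422 ms.
γ_2 = 43.41/8.422 = 5.154; β = √(1 − 1/γ²) = √0.9624.

β = 0.981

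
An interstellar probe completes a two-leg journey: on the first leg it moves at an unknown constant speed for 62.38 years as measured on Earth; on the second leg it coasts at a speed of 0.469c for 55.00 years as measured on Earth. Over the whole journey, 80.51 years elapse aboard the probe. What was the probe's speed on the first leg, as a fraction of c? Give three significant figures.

Leg 1: speed unknown; τ_1 = 62.38/γ_1.
Leg 2: γ = 1/√(1 − 0.469²) = 1/√0.7800 = 1.132; τ_2 = 55.00/1.132 = 48.58 years.
Total proper time: τ_1 + 48.58 = 80.51, so τ_1 = 80.51 − 48.58 = 31.93 years.
γ_1 = 62.38/31.93 = 1.953; β = √(1 − 1/γ²) = √0.7379.

β = 0.859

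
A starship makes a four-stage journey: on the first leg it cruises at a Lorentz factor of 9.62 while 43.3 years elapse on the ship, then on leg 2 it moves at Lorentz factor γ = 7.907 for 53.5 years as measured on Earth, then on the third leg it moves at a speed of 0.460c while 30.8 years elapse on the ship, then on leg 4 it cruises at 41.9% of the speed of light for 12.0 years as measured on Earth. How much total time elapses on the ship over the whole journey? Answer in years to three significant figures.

τ = 91.8 years

Leg 1: 43.3 years is already measured on the ship.
Leg 2: γ = 7.907; τ_2 = 53.5/7.907 = 6.766 years.
Leg 3: 30.8 years is already measured on the ship.
Leg 4: β = 0.419; γ = 1/√(1 − 0.419²) = 1/√0.8244 = 1.101; τ_4 = 12.0/1.101 = 10.90 years.
Total: 43.30 + 6.766 + 30.80 + 10.90 years.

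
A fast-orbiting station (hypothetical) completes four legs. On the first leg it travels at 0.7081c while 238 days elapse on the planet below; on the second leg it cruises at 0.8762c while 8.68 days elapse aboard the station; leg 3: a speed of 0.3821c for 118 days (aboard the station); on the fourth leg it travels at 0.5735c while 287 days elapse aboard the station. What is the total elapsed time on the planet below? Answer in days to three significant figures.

Leg 1: 238 days is already measured on the planet below.
Leg 2: γ = 1/√(1 − 0.8762²) = 1/√0.2323 = 2.075; Δt_2 = 2.075 × 8.68 = 18.01 days.
Leg 3: γ = 1/√(1 − 0.3821²) = 1/√0.8540 = 1.082; Δt_3 = 1.082 × 118 = 127.7 days.
Leg 4: γ = 1/√(1 − 0.5735²) = 1/√0.6711 = 1.221; Δt_4 = 1.221 × 287 = 350.3 days.
Total: 238.0 + 18.01 + 127.7 + 350.3 days.

Δt = 734 days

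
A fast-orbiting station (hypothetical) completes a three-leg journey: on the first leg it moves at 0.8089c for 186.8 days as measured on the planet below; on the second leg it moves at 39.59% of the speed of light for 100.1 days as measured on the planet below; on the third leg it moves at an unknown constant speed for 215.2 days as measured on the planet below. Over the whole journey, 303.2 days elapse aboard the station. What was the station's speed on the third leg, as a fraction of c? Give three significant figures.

Leg 1: γ = 1/√(1 − 0.8089²) = 1/√0.3457 = 1.701; τ_1 = 186.8/1.701 = 109.8 days.
Leg 2: β = 0.3959; γ = 1/√(1 − 0.3959²) = 1/√0.8433 = 1.089; τ_2 = 100.1/1.089 = 91.92 days.
Leg 3: speed unknown; τ_3 = 215.2/γ_3.
Total proper time: 109.8 + 91.92 + τ_3 = 303.2, so τ_3 = 303.2 − 201.7 = 101.5 days.
γ_3 = 215.2/101.5 = 2.121; β = √(1 − 1/γ²) = √0.7778.

β = 0.882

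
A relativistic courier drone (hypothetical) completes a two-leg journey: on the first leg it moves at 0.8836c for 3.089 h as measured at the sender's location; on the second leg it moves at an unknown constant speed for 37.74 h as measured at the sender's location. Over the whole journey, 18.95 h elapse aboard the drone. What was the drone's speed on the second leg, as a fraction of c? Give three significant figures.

β = 0.886

Leg 1: γ = 1/√(1 − 0.8836²) = 1/√0.2193 = 2.136; τ_1 = 3.089/2.136 = 1.446 h.
Leg 2: speed unknown; τ_2 = 37.74/γ_2.
Total proper time: 1.446 + τ_2 = 18.95, so τ_2 = 18.95 − 1.446 = 17.50 h.
γ_2 = 37.74/17.50 = 2.156; β = √(1 − 1/γ²) = √0.7849.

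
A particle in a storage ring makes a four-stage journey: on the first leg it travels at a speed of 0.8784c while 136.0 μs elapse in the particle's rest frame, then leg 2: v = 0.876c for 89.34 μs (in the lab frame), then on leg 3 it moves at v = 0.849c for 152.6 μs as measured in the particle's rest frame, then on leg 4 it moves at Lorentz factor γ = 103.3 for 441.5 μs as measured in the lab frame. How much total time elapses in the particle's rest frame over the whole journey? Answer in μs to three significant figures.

τ = 336 μs

Leg 1: 136.0 μs is already measured in the particle's rest frame.
Leg 2: γ = 1/√(1 − 0.876²) = 1/√0.2326 = 2.073; τ_2 = 89.34/2.073 = 43.09 μs.
Leg 3: 152.6 μs is already measured in the particle's rest frame.
Leg 4: γ = 103.3; τ_4 = 441.5/103.3 = 4.274 μs.
Total: 136.0 + 43.09 + 152.6 + 4.274 μs.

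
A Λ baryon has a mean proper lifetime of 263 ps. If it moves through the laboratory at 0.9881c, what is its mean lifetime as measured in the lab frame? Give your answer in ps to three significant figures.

γ = 1/√(1 − 0.9881²) = 1/√0.02366 = 6.501
The rest-frame lifetime is the proper time; the lab measures the dilated interval Δt = γτ₀ = 6.501 × 263 ps.

Δt = 1710 ps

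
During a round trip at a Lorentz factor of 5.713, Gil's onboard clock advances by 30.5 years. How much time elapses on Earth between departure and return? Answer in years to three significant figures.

Δt = 174 years

γ = 5.713
Earth-frame duration is the dilated interval: Δt = γτ = 5.713 × 30.5 years.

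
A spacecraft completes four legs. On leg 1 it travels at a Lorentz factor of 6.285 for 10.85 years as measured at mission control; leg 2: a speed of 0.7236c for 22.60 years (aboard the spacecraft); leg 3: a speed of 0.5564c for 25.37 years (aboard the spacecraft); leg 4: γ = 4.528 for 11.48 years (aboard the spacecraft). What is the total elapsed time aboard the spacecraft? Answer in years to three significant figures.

τ = 61.2 years

Leg 1: γ = 6.285; τ_1 = 10.85/6.285 = 1.726 years.
Leg 2: 22.60 years is already measured aboard the spacecraft.
Leg 3: 25.37 years is already measured aboard the spacecraft.
Leg 4: 11.48 years is already measured aboard the spacecraft.
Total: 1.726 + 22.60 + 25.37 + 11.48 years.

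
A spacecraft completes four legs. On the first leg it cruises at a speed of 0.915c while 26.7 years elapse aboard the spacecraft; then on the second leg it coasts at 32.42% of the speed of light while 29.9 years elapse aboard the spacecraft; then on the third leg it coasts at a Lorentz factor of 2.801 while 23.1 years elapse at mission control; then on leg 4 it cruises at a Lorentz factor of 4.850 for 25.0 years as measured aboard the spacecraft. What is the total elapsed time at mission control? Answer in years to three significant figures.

Δt = 242 years

Leg 1: γ = 1/√(1 − 0.915²) = 1/√0.1628 = 2.479; Δt_1 = 2.479 × 26.7 = 66.18 years.
Leg 2: β = 0.3242; γ = 1/√(1 − 0.3242²) = 1/√0.8949 = 1.057; Δt_2 = 1.057 × 29.9 = 31.61 years.
Leg 3: 23.1 years is already measured at mission control.
Leg 4: γ = 4.850; Δt_4 = 4.850 × 25.0 = 121.3 years.
Total: 66.18 + 31.61 + 23.10 + 121.3 years.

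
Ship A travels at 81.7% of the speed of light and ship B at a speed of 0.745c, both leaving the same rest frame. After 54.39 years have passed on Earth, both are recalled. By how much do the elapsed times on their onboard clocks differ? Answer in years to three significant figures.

|τ_A − τ_B| = 4.92 years

A: β = 0.817; γ = 1/√(1 − 0.817²) = 1/√0.3325 = 1.734; τ_A = 54.39/1.734 = 31.36 years.
B: γ = 1/√(1 − 0.745²) = 1/√0.4450 = 1.499; τ_B = 54.39/1.499 = 36.28 years.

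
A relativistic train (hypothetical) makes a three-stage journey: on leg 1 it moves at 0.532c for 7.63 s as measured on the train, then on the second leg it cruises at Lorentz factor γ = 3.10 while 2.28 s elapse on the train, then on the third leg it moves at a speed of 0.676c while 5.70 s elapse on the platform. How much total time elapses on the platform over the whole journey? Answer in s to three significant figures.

Leg 1: γ = 1/√(1 − 0.532²) = 1/√0.7170 = 1.181; Δt_1 = 1.181 × 7.63 = 9.011 s.
Leg 2: γ = 3.10; Δt_2 = 3.100 × 2.28 = 7.068 s.
Leg 3: 5.70 s is already measured on the platform.
Total: 9.011 + 7.068 + 5.700 s.

Δt = 21.8 s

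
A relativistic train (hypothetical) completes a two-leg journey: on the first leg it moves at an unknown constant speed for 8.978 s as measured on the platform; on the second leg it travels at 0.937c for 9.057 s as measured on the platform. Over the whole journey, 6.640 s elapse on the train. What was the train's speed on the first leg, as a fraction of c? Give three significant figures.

Leg 1: speed unknown; τ_1 = 8.978/γ_1.
Leg 2: γ = 1/√(1 − 0.937²) = 1/√0.1220 = 2.863; τ_2 = 9.057/2.863 = 3.164 s.
Total proper time: τ_1 + 3.164 = 6.640, so τ_1 = 6.640 − 3.164 = 3.476 s.
γ_1 = 8.978/3.476 = 2.583; β = √(1 − 1/γ²) = √0.8501.

β = 0.922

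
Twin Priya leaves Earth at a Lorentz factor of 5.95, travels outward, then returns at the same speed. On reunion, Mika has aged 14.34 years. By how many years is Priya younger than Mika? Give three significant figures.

γ = 5.95
Priya's elapsed proper time: τ = 14.34/5.950 = 2.410 years.
Age gap = Δt − τ = 14.34 − 2.410 years.

Δt − τ = 11.9 years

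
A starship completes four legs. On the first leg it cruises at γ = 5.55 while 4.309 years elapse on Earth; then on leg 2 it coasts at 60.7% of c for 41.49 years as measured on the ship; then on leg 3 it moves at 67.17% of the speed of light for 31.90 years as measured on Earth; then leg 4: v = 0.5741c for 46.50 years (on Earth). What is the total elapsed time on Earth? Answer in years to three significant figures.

Leg 1: 4.309 years is already measured on Earth.
Leg 2: β = 0.607; γ = 1/√(1 − 0.607²) = 1/√0.6316 = 1.258; Δt_2 = 1.258 × 41.49 = 52.21 years.
Leg 3: 31.90 years is already measured on Earth.
Leg 4: 46.50 years is already measured on Earth.
Total: 4.309 + 52.21 + 31.90 + 46.50 years.

Δt = 135 years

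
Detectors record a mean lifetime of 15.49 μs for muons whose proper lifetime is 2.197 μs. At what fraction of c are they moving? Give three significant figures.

β = 0.990

γ = Δt/τ₀ = 15.49/2.197 = 7.051
β = √(1 − 1/γ²) = √(1 − 0.02012) = √0.9799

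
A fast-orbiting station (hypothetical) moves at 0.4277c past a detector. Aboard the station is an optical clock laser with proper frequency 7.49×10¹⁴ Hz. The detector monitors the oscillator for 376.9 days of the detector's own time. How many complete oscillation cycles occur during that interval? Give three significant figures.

N = 2.20×10²²

γ = 1/√(1 − 0.4277²) = 1/√0.8171 = 1.106
During 376.9 days of lab time, the oscillator's proper time advances by τ = Δt/γ = 376.9/1.106 = 340.7 days = 2.944×10⁷ s.
N = f × τ = 7.49×10¹⁴ × 2.944×10⁷ = 2.205×10²².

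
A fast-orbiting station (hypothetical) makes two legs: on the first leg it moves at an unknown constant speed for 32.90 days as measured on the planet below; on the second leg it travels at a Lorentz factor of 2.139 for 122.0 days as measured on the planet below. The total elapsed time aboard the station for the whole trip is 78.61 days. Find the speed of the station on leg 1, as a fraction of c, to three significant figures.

Leg 1: speed unknown; τ_1 = 32.90/γ_1.
Leg 2: γ = 2.139; τ_2 = 122.0/2.139 = 57.04 days.
Total proper time: τ_1 + 57.04 = 78.61, so τ_1 = 78.61 − 57.04 = 21.57 days.
γ_1 = 32.90/21.57 = 1.525; β = √(1 − 1/γ²) = √0.5700.

β = 0.755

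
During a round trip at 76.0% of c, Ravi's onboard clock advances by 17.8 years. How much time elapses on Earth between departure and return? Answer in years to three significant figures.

β = 0.760; γ = 1/√(1 − 0.760²) = 1/√0.4224 = 1.539
Earth-frame duration is the dilated interval: Δt = γτ = 1.539 × 17.8 years.

Δt = 27.4 years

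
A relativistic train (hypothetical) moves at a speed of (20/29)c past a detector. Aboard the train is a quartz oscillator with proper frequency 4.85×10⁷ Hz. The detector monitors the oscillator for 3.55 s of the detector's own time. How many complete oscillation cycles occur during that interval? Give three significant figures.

N = 1.25×10⁸

γ = 1/√(1 − (20/29)²) = 29/21 ≈ 1.381
During 3.55 s of lab time, the oscillator's proper time advances by τ = Δt/γ = 3.55/1.381 = 2.571 s = 2.571×10⁰ s.
N = f × τ = 4.85×10⁷ × 2.571×10⁰ = 1.247×10⁸.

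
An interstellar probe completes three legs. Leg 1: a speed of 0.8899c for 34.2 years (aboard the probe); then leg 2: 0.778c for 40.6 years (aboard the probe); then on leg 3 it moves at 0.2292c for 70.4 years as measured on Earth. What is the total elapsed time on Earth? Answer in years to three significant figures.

Leg 1: γ = 1/√(1 − 0.8899²) = 1/√0.2081 = 2.192; Δt_1 = 2.192 × 34.2 = 74.97 years.
Leg 2: γ = 1/√(1 − 0.778²) = 1/√0.3947 = 1.592; Δt_2 = 1.592 × 40.6 = 64.62 years.
Leg 3: 70.4 years is already measured on Earth.
Total: 74.97 + 64.62 + 70.40 years.

Δt = 210 years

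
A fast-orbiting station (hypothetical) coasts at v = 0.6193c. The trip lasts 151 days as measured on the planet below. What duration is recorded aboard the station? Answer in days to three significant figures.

γ = 1/√(1 − 0.6193²) = 1/√0.6165 = 1.274
The interval measured on the planet below is the dilated one; the clock aboard the station measures the proper time τ = Δt/γ = 151/1.274 days.

τ = 119 days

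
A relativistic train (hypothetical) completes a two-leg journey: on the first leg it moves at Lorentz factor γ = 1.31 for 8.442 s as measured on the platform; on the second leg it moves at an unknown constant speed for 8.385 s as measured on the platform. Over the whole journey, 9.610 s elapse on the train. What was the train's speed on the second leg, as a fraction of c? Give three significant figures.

β = 0.926

Leg 1: γ = 1.31; τ_1 = 8.442/1.310 = 6.444 s.
Leg 2: speed unknown; τ_2 = 8.385/γ_2.
Total proper time: 6.444 + τ_2 = 9.610, so τ_2 = 9.610 − 6.444 = 3.166 s.
γ_2 = 8.385/3.166 = 2.649; β = √(1 − 1/γ²) = √0.8575.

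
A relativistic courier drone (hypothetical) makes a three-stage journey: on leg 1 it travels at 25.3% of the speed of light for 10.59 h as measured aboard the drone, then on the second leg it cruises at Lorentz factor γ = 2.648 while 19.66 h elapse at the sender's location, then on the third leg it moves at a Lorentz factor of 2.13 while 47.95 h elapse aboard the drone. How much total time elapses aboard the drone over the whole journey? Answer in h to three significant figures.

τ = 66.0 h

Leg 1: 10.59 h is already measured aboard the drone.
Leg 2: γ = 2.648; τ_2 = 19.66/2.648 = 7.424 h.
Leg 3: 47.95 h is already measured aboard the drone.
Total: 10.59 + 7.424 + 47.95 h.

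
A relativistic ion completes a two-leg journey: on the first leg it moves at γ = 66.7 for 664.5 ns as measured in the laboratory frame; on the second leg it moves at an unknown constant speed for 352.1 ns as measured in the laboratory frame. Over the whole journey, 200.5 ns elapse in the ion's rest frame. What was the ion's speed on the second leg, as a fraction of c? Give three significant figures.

β = 0.841

Leg 1: γ = 66.7; τ_1 = 664.5/66.70 = 9.963 ns.
Leg 2: speed unknown; τ_2 = 352.1/γ_2.
Total proper time: 9.963 + τ_2 = 200.5, so τ_2 = 200.5 − 9.963 = 190.5 ns.
γ_2 = 352.1/190.5 = 1.848; β = √(1 − 1/γ²) = √0.7072.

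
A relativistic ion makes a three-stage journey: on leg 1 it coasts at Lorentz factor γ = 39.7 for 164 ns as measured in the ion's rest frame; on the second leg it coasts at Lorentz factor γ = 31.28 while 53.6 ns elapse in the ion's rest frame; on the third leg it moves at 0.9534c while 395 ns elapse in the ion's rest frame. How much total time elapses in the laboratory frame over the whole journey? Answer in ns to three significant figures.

Leg 1: γ = 39.7; Δt_1 = 39.70 × 164 = 6511 ns.
Leg 2: γ = 31.28; Δt_2 = 31.28 × 53.6 = 1677 ns.
Leg 3: γ = 1/√(1 − 0.9534²) = 1/√0.09103 = 3.314; Δt_3 = 3.314 × 395 = 1309 ns.
Total: 6511 + 1677 + 1309 ns.

Δt = 9500 ns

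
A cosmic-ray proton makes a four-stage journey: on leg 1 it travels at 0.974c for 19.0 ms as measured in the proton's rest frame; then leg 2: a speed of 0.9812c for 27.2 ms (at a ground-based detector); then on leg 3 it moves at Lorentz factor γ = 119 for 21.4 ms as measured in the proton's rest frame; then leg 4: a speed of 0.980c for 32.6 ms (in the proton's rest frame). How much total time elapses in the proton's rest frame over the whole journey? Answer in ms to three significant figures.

τ = 78.2 ms

Leg 1: 19.0 ms is already measured in the proton's rest frame.
Leg 2: γ = 1/√(1 − 0.9812²) = 1/√0.03725 = 5.182; τ_2 = 27.2/5.182 = 5.249 ms.
Leg 3: 21.4 ms is already measured in the proton's rest frame.
Leg 4: 32.6 ms is already measured in the proton's rest frame.
Total: 19.00 + 5.249 + 21.40 + 32.60 ms.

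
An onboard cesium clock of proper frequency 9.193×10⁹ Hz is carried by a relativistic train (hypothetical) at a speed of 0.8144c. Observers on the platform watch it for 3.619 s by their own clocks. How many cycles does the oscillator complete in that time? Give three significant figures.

N = 1.93×10¹⁰

γ = 1/√(1 − 0.8144²) = 1/√0.3368 = 1.723
During 3.619 s of lab time, the oscillator's proper time advances by τ = Δt/γ = 3.619/1.723 = 2.100 s = 2.100×10⁰ s.
N = f × τ = 9.193×10⁹ × 2.100×10⁰ = 1.931×10¹⁰.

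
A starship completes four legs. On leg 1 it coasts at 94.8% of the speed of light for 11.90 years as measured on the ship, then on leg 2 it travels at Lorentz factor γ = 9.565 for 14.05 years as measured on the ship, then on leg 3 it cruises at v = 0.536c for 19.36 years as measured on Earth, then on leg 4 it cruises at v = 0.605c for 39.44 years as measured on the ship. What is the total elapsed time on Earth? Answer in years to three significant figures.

Δt = 241 years

Leg 1: β = 0.948; γ = 1/√(1 − 0.948²) = 1/√0.1013 = 3.142; Δt_1 = 3.142 × 11.90 = 37.39 years.
Leg 2: γ = 9.565; Δt_2 = 9.565 × 14.05 = 134.4 years.
Leg 3: 19.36 years is already measured on Earth.
Leg 4: γ = 1/√(1 − 0.605²) = 1/√0.6340 = 1.256; Δt_4 = 1.256 × 39.44 = 49.53 years.
Total: 37.39 + 134.4 + 19.36 + 49.53 years.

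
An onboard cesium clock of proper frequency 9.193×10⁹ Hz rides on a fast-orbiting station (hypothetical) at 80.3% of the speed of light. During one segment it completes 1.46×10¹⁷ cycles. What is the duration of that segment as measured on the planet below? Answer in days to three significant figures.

Δt = 308 days

β = 0.803; γ = 1/√(1 − 0.803²) = 1/√0.3552 = 1.678
Proper time for N cycles: τ = N/f = 1.46×10¹⁷/(9.193×10⁹) = 1.588×10⁷ s = 183.8 days.
Lab-frame duration Δt = γτ = 1.678 × 183.8 = 308.4 days.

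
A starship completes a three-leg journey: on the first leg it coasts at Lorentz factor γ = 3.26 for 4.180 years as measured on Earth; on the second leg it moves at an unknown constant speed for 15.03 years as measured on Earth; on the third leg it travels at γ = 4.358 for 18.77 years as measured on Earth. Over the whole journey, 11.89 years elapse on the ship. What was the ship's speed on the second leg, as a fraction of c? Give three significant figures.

β = 0.908

Leg 1: γ = 3.26; τ_1 = 4.180/3.260 = 1.282 years.
Leg 2: speed unknown; τ_2 = 15.03/γ_2.
Leg 3: γ = 4.358; τ_3 = 18.77/4.358 = 4.307 years.
Total proper time: 1.282 + τ_2 + 4.307 = 11.89, so τ_2 = 11.89 − 5.589 = 6.301 years.
γ_2 = 15.03/6.301 = 2.385; β = √(1 − 1/γ²) = √0.8243.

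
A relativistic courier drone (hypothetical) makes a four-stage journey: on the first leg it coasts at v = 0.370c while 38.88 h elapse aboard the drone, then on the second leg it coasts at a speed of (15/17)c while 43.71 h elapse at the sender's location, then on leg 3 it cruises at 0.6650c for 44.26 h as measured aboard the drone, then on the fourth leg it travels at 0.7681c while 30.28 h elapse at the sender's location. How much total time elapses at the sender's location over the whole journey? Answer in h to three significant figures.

Leg 1: γ = 1/√(1 − 0.370²) = 1/√0.8631 = 1.076; Δt_1 = 1.076 × 38.88 = 41.85 h.
Leg 2: 43.71 h is already measured at the sender's location.
Leg 3: γ = 1/√(1 − 0.6650²) = 1/√0.5578 = 1.339; Δt_3 = 1.339 × 44.26 = 59.26 h.
Leg 4: 30.28 h is already measured at the sender's location.
Total: 41.85 + 43.71 + 59.26 + 30.28 h.

Δt = 175 h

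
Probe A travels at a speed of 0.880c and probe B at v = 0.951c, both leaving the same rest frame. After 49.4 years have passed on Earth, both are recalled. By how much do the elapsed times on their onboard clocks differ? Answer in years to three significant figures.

A: γ = 1/√(1 − 0.880²) = 1/√0.2256 = 2.105; τ_A = 49.4/2.105 = 23.46 years.
B: γ = 1/√(1 − 0.951²) = 1/√0.09560 = 3.234; τ_B = 49.4/3.234 = 15.27 years.

|τ_A − τ_B| = 8.19 years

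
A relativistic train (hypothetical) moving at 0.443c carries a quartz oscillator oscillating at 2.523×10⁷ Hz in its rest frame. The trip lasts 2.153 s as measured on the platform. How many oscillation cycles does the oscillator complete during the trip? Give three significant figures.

N = 4.87×10⁷

γ = 1/√(1 − 0.443²) = 1/√0.8038 = 1.115
The oscillator's own cycle count is N = f × τ where τ is the proper time on the train. τ = Δt/γ = 2.153/1.115 = 1.930 s = 1.930×10⁰ s.
N = 2.523×10⁷ × 1.930×10⁰ = 4.870×10⁷.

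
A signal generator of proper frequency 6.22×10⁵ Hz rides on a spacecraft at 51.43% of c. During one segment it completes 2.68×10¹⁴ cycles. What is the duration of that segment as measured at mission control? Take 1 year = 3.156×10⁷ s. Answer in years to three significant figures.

β = 0.5143; γ = 1/√(1 − 0.5143²) = 1/√0.7355 = 1.166
Proper time for N cycles: τ = N/f = 2.68×10¹⁴/(6.22×10⁵) = 4.309×10⁸ s = 13.65 years.
Lab-frame duration Δt = γτ = 1.166 × 13.65 = 15.92 years.

Δt = 15.9 years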